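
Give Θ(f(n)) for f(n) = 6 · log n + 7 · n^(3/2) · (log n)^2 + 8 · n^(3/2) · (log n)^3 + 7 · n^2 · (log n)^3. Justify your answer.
f(n) ∈ Θ(n^2 · (log n)^3)

Compare the terms by growth order. For large n, n^a · (log n)^b dominates n^a' · (log n)^b' iff a > a', or (a = a' and b > b'). Ranking the 4 terms shows the dominant one is 7 · n^2 · (log n)^3. Hence f(n) ∈ Θ(n^2 · (log n)^3).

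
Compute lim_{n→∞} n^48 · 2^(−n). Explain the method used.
lim = 0

Exponentials with base > 1 dominate every fixed polynomial: for any fixed c, n^c / 2^n → 0 as n → ∞ (e.g. by the ratio test, or by writing 2^n = e^(n ln 2) and noting e^(n ln 2) / n^c → ∞). Hence n^48 · 2^(−n) = n^48 / 2^n → 0.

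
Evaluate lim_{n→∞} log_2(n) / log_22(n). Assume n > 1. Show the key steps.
lim = ln(22) / ln(2) = log_2(22)

Change of base: log_2(n) = ln n / ln 2 and log_22(n) = ln n / ln 22. The ratio is (ln n / ln 2) · (ln 22 / ln n) = ln 22 / ln 2, a constant independent of n. So the limit is ln 22 / ln 2 = log_2(22).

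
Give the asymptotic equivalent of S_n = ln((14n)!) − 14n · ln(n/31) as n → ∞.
S_n ~ 14n · (ln 434 − 1) + O(ln n)

Stirling: ln((14n)!) = 14n ln(14n) − 14n + O(ln n).
  S_n = 14n ln(14n) − 14n − 14n ln(n/31) + O(ln n)
      = 14n ln(14n) − 14n ln n + 14n ln 31 − 14n + O(ln n)
      = 14n ln 14 + 14n ln 31 − 14n + O(ln n)
      = 14n (ln 434 − 1) + O(ln n).
Numerically ln(434) − 1 ≈ 5.0730.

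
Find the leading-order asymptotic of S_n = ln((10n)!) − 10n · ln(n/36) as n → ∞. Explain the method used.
S_n ~ 10n · (ln 360 − 1) + O(ln n)

Stirling: ln((10n)!) = 10n ln(10n) − 10n + O(ln n).
  S_n = 10n ln(10n) − 10n − 10n ln(n/36) + O(ln n)
      = 10n ln(10n) − 10n ln n + 10n ln 36 − 10n + O(ln n)
      = 10n ln 10 + 10n ln 36 − 10n + O(ln n)
      = 10n (ln 360 − 1) + O(ln n).
Numerically ln(360) − 1 ≈ 4.8861.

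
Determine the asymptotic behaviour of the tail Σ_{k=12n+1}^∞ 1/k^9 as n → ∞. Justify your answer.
Σ_{k>12n} 1/k^9 ~ 1/(8 · (12n)^8)

Compare to the integral: ∫_{12n}^∞ x^(−9) dx = [−x^(−8)/8]_{12n}^∞ = 1/((9−1)·(12n)^8). Euler-Maclaurin then gives
  Σ_{k>12n} 1/k^9 = ∫_{12n}^∞ dx/x^9 − 1/(2·(12n)^9) + O(1/(12n)^10).
(Equivalently this is ζ(9) − Σ_{k≤12n} 1/k^9.)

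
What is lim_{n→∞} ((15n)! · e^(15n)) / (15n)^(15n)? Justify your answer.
lim = ∞

Stirling: (15n)! ~ sqrt(2π·15n) · (15n/e)^(15n). Hence
  (15n)! · e^(15n) / (15n)^(15n) ~ sqrt(2π·15n) = sqrt(2π·15) · sqrt(n) → ∞.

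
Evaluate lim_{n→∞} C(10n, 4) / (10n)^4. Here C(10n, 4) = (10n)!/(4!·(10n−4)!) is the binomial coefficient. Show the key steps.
lim = 1/4! = 1/24

With N = 10n → ∞: C(N, 4) / N^4 = [N(N−1)…(N−3)] / (4! · N^4) = (1/4!) · 1 · (1 − 1/(10n)) · (1 − 2/(10n)) · (1 − 3/(10n)). Each factor → 1 as N → ∞, so the limit is 1/4! = 1/24.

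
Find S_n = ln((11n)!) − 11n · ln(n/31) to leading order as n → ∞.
S_n ~ 11n · (ln 341 − 1) + O(ln n)

Stirling: ln((11n)!) = 11n ln(11n) − 11n + O(ln n).
  S_n = 11n ln(11n) − 11n − 11n ln(n/31) + O(ln n)
      = 11n ln(11n) − 11n ln n + 11n ln 31 − 11n + O(ln n)
      = 11n ln 11 + 11n ln 31 − 11n + O(ln n)
      = 11n (ln 341 − 1) + O(ln n).
Numerically ln(341) − 1 ≈ 4.8319.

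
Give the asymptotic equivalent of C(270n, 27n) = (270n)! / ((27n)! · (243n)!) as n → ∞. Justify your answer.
C(270n, 27n) ~ (10000000000/387420489)^(27n) · sqrt(5/(9π·27n))

Write N = 27n. Apply Stirling to each factorial:
  (10N)! ~ sqrt(2π·10N) · (10N/e)^(10N),
  N! ~ sqrt(2π N) · (N/e)^N,
  (9N)! ~ sqrt(2π·9N) · (9N/e)^(9N).
The exponential factors combine to (10N)^(10N) / (N^N · (9N)^(9N)) = 10^(10N)/9^(9N) = (10^10/9^9)^N = (10000000000/387420489)^N.
The square-root prefactors combine to sqrt(2π·10N) / (sqrt(2π N)·sqrt(2π·9N)) = sqrt(10 / (2π·9·N)) = sqrt(5/(9π·27n)).
Substituting N = 27n: C(270n, 27n) ~ (10000000000/387420489)^(27n) · sqrt(5/(9π·27n)).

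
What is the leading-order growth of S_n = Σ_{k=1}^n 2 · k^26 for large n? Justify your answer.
S_n ~ 2 · n^27 / 27

By integral comparison (Euler-Maclaurin), Σ_{k=1}^n 2 · k^26 = 2 · ∫_0^n x^26 dx + O(n^26) = 2 · n^27/27 + O(n^26). (Equivalently, Faulhaber's formula gives the same leading term.)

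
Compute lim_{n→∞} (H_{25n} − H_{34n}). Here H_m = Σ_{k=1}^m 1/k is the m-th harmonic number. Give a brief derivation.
lim = ln(25/34)

Euler-Maclaurin gives H_m = ln m + γ + 1/(2m) + O(1/m^2). The γ and O(1/m) terms cancel in the difference:
  H_{25n} − H_{34n} = ln(25n) − ln(34n) + O(1/n) = ln(25/34) + O(1/n).
Hence the limit is ln(25/34).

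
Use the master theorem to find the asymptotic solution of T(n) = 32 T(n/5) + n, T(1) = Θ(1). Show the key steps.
T(n) = Θ(n^(log_5 32))

Master theorem: compare f(n) = n to n^(log_5 32) where log_5 32 ≈ 2.153. Since 1 < log_5 32, we have f(n) = O(n^(log_5 32 − ε)) for some ε > 0 — Case 1. Hence T(n) = Θ(n^(log_5 32)).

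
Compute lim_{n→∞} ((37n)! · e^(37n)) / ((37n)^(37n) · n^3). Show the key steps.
lim = 0

Stirling: (37n)! ~ sqrt(2π·37n) · (37n/e)^(37n). Hence
  (37n)! · e^(37n) / (37n)^(37n) ~ sqrt(2π·37n).
Dividing by n^3: sqrt(2π·37n) / n^3 = sqrt(2π·37) · n^((1−6)/2), so the expression behaves like sqrt(2π·37) · n^((1−6)/2) → 0.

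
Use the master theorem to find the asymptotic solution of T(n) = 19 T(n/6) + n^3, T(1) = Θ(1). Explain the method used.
T(n) = Θ(n^3)

log_6 19 ≈ 1.643. f(n) = n^3 dominates n^(log_6 19) since 3 > 1.643, and the regularity condition a·f(n/b) = 19·(n/6)^3 = (19/216)·n^3 ≤ c·f(n) holds with c = 19/216 ≈ 0.088 < 1. So this is Case 3: T(n) = Θ(f(n)) = Θ(n^3).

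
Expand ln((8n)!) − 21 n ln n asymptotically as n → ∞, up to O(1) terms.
ln((8n)!) − 21 n ln n = −13 n ln n + 8(ln 8 − 1) n + (1/2) ln(2π·8n) + O(1/n)

Stirling: ln((8n)!) = 8n ln(8n) − 8n + (1/2) ln(2π·8n) + O(1/n).
Expand 8n ln(8n) = 8n (ln n + ln 8) = 8n ln n + 8n ln 8.
Subtract 21n ln n: leading term is (8 − 21) n ln n = −13 n ln n. The next term is 8n ln 8 − 8n = 8(ln 8 − 1) n. Then the (1/2) ln(2π·8n) correction.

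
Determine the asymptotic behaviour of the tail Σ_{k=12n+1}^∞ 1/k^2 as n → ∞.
Σ_{k>12n} 1/k^2 ~ 1/(1 · (12n))

Compare to the integral: ∫_{12n}^∞ x^(−2) dx = [−x^(−1)/1]_{12n}^∞ = 1/((2−1)·(12n)). Euler-Maclaurin then gives
  Σ_{k>12n} 1/k^2 = ∫_{12n}^∞ dx/x^2 − 1/(2·(12n)^2) + O(1/(12n)^3).
(Equivalently this is ζ(2) − Σ_{k≤12n} 1/k^2.)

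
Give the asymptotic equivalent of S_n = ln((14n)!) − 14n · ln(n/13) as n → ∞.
S_n ~ 14n · (ln 182 − 1) + O(ln n)

Stirling: ln((14n)!) = 14n ln(14n) − 14n + O(ln n).
  S_n = 14n ln(14n) − 14n − 14n ln(n/13) + O(ln n)
      = 14n ln(14n) − 14n ln n + 14n ln 13 − 14n + O(ln n)
      = 14n ln 14 + 14n ln 13 − 14n + O(ln n)
      = 14n (ln 182 − 1) + O(ln n).
Numerically ln(182) − 1 ≈ 4.2040.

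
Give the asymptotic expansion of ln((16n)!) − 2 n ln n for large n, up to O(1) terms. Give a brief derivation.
ln((16n)!) − 2 n ln n = 14 n ln n + 16(ln 16 − 1) n + (1/2) ln(2π·16n) + O(1/n)

Stirling: ln((16n)!) = 16n ln(16n) − 16n + (1/2) ln(2π·16n) + O(1/n).
Expand 16n ln(16n) = 16n (ln n + ln 16) = 16n ln n + 16n ln 16.
Subtract 2n ln n: leading term is (16 − 2) n ln n = 14 n ln n. The next term is 16n ln 16 − 16n = 16(ln 16 − 1) n. Then the (1/2) ln(2π·16n) correction.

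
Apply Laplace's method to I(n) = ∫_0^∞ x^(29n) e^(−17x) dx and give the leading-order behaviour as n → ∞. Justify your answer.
I(n) ~ (sqrt(2π·29n) / 17) · (29n/(17e))^(29n)

Write the integrand as exp(29n ln x − 17x) and set f(x) = 29n ln x − 17x. Then f'(x) = 29n/x − 17 = 0 at x* = 29n/17, and f''(x*) = −29n/x*^2 = −17^2/(29n). Laplace's method (interior maximum) gives
  I(n) ~ e^(f(x*)) · sqrt(2π / |f''(x*)|)
        = exp(29n ln(29n/17) − 29n) · sqrt(2π · 29n / 17^2)
        = (29n/17)^(29n) e^(−29n) · sqrt(2π·29n) / 17
        = (sqrt(2π·29n) / 17) · (29n/(17e))^(29n).
This matches Γ(29n+1)/17^(29n+1) with Stirling applied to Γ.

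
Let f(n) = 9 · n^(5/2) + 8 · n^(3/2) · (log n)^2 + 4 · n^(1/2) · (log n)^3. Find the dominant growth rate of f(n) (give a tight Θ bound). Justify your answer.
f(n) ∈ Θ(n^(5/2))

Compare the terms by growth order. For large n, n^a · (log n)^b dominates n^a' · (log n)^b' iff a > a', or (a = a' and b > b'). Ranking the 3 terms shows the dominant one is 9 · n^(5/2). Hence f(n) ∈ Θ(n^(5/2)).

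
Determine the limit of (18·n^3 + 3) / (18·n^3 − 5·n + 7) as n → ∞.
lim = 18/18 = 1

For large n the leading n^3 terms dominate both numerator and denominator. Dividing top and bottom by n^3, every other term tends to 0, leaving 18/18 = 1.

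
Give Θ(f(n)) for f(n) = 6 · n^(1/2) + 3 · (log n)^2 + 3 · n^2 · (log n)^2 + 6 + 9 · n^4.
f(n) ∈ Θ(n^4)

Compare the terms by growth order. For large n, n^a · (log n)^b dominates n^a' · (log n)^b' iff a > a', or (a = a' and b > b'). Ranking the 5 terms shows the dominant one is 9 · n^4. Hence f(n) ∈ Θ(n^4).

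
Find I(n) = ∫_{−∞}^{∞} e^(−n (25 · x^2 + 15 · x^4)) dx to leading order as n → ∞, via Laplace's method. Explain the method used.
I(n) ~ sqrt(π/(25n))

φ(x) = 25 · x^2 + 15 · x^4 has its unique global minimum at x* = 0 (since φ'(x) = 50x + 60x^3 = 0 only at x = 0 for real x with both coefficients positive, and φ → ∞ as |x| → ∞). At x* = 0, φ(0) = 0 and φ''(0) = 50. Laplace's method then gives
  I(n) ~ sqrt(2π / (n · φ''(0))) · e^(−n φ(0)) = sqrt(2π / (50n)) = sqrt(π/(25n)).
The 15 · x^4 term contributes only at subleading order (an O(1/n) relative correction).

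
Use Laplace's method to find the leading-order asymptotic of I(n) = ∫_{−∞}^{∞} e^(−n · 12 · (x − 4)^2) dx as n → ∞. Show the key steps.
I(n) = sqrt(π/(12n))

Here φ(x) = 12 · (x − 4)^2 has its unique minimum at x* = 4 with φ(x*) = 0 and φ''(x*) = 24. Laplace's method gives
  I(n) ~ e^(−n φ(x*)) · sqrt(2π / (n · φ''(x*))) = sqrt(2π / (24n)) = sqrt(π/(12n)).
This is exact: substituting u = (x − 4)·sqrt(12n) gives I(n) = (1/sqrt(12n)) ∫_{−∞}^{∞} e^(−u^2) du = sqrt(π/(12n)).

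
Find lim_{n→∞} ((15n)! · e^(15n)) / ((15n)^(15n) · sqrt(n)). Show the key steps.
lim = sqrt(2π·15)

Stirling: (15n)! ~ sqrt(2π·15n) · (15n/e)^(15n). Hence
  (15n)! · e^(15n) / (15n)^(15n) ~ sqrt(2π·15n).
Dividing by sqrt(n): sqrt(2π·15n) / sqrt(n) = sqrt(2π·15) · n^((1−1)/2), so the limit is sqrt(2π·15).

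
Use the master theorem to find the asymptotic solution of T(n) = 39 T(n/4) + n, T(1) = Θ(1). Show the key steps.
T(n) = Θ(n^(log_4 39))

Master theorem: compare f(n) = n to n^(log_4 39) where log_4 39 ≈ 2.643. Since 1 < log_4 39, we have f(n) = O(n^(log_4 39 − ε)) for some ε > 0 — Case 1. Hence T(n) = Θ(n^(log_4 39)).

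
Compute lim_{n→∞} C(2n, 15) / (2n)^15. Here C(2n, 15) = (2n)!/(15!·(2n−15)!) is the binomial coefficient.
lim = 1/15! = 1/1307674368000

With N = 2n → ∞: C(N, 15) / N^15 = [N(N−1)…(N−14)] / (15! · N^15) = (1/15!) · 1 · (1 − 1/(2n)) · … · (1 − 14/(2n)). Each factor → 1 as N → ∞, so the limit is 1/15! = 1/1307674368000.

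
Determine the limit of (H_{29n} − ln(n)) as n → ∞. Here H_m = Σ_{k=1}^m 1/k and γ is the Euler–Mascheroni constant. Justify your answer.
lim = ln 29 + γ

By Euler-Maclaurin, H_m = ln m + γ + O(1/m). So
  H_{29n} − ln(n) = ln(29n) + γ − ln(n) + O(1/n)
                       = ln(29/1) + γ + O(1/n).
Hence the limit is ln(29/1) + γ.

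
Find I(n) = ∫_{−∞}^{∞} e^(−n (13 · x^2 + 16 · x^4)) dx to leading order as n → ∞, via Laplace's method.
I(n) ~ sqrt(π/(13n))

φ(x) = 13 · x^2 + 16 · x^4 has its unique global minimum at x* = 0 (since φ'(x) = 26x + 64x^3 = 0 only at x = 0 for real x with both coefficients positive, and φ → ∞ as |x| → ∞). At x* = 0, φ(0) = 0 and φ''(0) = 26. Laplace's method then gives
  I(n) ~ sqrt(2π / (n · φ''(0))) · e^(−n φ(0)) = sqrt(2π / (26n)) = sqrt(π/(13n)).
The 16 · x^4 term contributes only at subleading order (an O(1/n) relative correction).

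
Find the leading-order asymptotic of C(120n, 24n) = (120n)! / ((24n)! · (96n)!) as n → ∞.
C(120n, 24n) ~ (3125/256)^(24n) · sqrt(5/(8π·24n))

Write N = 24n. Apply Stirling to each factorial:
  (5N)! ~ sqrt(2π·5N) · (5N/e)^(5N),
  N! ~ sqrt(2π N) · (N/e)^N,
  (4N)! ~ sqrt(2π·4N) · (4N/e)^(4N).
The exponential factors combine to (5N)^(5N) / (N^N · (4N)^(4N)) = 5^(5N)/4^(4N) = (5^5/4^4)^N = (3125/256)^N.
The square-root prefactors combine to sqrt(2π·5N) / (sqrt(2π N)·sqrt(2π·4N)) = sqrt(5 / (2π·4·N)) = sqrt(5/(8π·24n)).
Substituting N = 24n: C(120n, 24n) ~ (3125/256)^(24n) · sqrt(5/(8π·24n)).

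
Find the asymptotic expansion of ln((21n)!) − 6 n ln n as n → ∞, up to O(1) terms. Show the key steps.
ln((21n)!) − 6 n ln n = 15 n ln n + 21(ln 21 − 1) n + (1/2) ln(2π·21n) + O(1/n)

Stirling: ln((21n)!) = 21n ln(21n) − 21n + (1/2) ln(2π·21n) + O(1/n).
Expand 21n ln(21n) = 21n (ln n + ln 21) = 21n ln n + 21n ln 21.
Subtract 6n ln n: leading term is (21 − 6) n ln n = 15 n ln n. The next term is 21n ln 21 − 21n = 21(ln 21 − 1) n. Then the (1/2) ln(2π·21n) correction.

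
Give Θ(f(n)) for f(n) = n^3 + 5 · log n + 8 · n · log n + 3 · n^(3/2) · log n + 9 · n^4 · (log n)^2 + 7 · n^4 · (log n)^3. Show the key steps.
f(n) ∈ Θ(n^4 · (log n)^3)

Compare the terms by growth order. For large n, n^a · (log n)^b dominates n^a' · (log n)^b' iff a > a', or (a = a' and b > b'). Ranking the 6 terms shows the dominant one is 7 · n^4 · (log n)^3. Hence f(n) ∈ Θ(n^4 · (log n)^3).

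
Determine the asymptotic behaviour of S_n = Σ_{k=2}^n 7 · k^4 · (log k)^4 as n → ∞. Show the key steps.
S_n ~ 7 · n^5 · (log n)^4 / 5

By integral comparison, S_n = ∫_1^n 7 · x^4 · (log x)^4 dx + O(n^4 · (log n)^4). For the integral, the leading term of ∫_1^n x^4 (log x)^4 dx is n^5/5 · (log n)^4 (by repeated integration by parts; each step lowers the log-exponent and produces a relatively O(1/log n) correction). Hence S_n ~ 7 · n^5 · (log n)^4 / 5.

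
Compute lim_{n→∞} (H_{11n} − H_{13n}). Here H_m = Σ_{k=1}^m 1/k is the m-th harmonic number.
lim = ln(11/13)

Euler-Maclaurin gives H_m = ln m + γ + 1/(2m) + O(1/m^2). The γ and O(1/m) terms cancel in the difference:
  H_{11n} − H_{13n} = ln(11n) − ln(13n) + O(1/n) = ln(11/13) + O(1/n).
Hence the limit is ln(11/13).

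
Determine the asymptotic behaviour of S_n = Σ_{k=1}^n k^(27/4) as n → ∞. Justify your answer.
S_n ~ (4/31) · n^(31/4)

Integral comparison: Σ_{k=1}^n k^(27/4) = ∫_0^n x^(27/4) dx + O(n^(27/4)). The integral is n^(1 + 27/4) / (1 + 27/4) = n^((27+4)/4) / ((27+4)/4) = (4/31) · n^(31/4).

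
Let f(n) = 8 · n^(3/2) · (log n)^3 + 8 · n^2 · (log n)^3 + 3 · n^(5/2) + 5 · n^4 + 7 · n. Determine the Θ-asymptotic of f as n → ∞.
f(n) ∈ Θ(n^4)

Compare the terms by growth order. For large n, n^a · (log n)^b dominates n^a' · (log n)^b' iff a > a', or (a = a' and b > b'). Ranking the 5 terms shows the dominant one is 5 · n^4. Hence f(n) ∈ Θ(n^4).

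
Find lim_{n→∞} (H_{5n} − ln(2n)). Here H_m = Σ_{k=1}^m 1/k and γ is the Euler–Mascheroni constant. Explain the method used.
lim = ln(5/2) + γ

By Euler-Maclaurin, H_m = ln m + γ + O(1/m). So
  H_{5n} − ln(2n) = ln(5n) + γ − ln(2n) + O(1/n)
                       = ln(5/2) + γ + O(1/n).
Hence the limit is ln(5/2) + γ.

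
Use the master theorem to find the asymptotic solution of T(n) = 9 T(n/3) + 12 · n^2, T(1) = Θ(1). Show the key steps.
T(n) = Θ(n^2 log n)

log_3 9 = 2, and f(n) = 12 · n^2 = Θ(n^(log_3 9)). This is Case 2 of the master theorem: T(n) = Θ(f(n) · log n) = Θ(n^2 log n).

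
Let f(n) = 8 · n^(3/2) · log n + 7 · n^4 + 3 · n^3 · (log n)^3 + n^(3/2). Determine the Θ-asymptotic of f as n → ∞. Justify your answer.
f(n) ∈ Θ(n^4)

Compare the terms by growth order. For large n, n^a · (log n)^b dominates n^a' · (log n)^b' iff a > a', or (a = a' and b > b'). Ranking the 4 terms shows the dominant one is 7 · n^4. Hence f(n) ∈ Θ(n^4).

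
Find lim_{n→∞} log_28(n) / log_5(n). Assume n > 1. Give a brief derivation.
lim = ln(5) / ln(28) = log_28(5)

Change of base: log_28(n) = ln n / ln 28 and log_5(n) = ln n / ln 5. The ratio is (ln n / ln 28) · (ln 5 / ln n) = ln 5 / ln 28, a constant independent of n. So the limit is ln 5 / ln 28 = log_28(5).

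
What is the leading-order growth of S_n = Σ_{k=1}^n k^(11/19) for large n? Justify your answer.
S_n ~ (19/30) · n^(30/19)

Integral comparison: Σ_{k=1}^n k^(11/19) = ∫_0^n x^(11/19) dx + O(n^(11/19)). The integral is n^(1 + 11/19) / (1 + 11/19) = n^((11+19)/19) / ((11+19)/19) = (19/30) · n^(30/19).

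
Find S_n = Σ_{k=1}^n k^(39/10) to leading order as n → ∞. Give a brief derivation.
S_n ~ (10/49) · n^(49/10)

Integral comparison: Σ_{k=1}^n k^(39/10) = ∫_0^n x^(39/10) dx + O(n^(39/10)). The integral is n^(1 + 39/10) / (1 + 39/10) = n^((39+10)/10) / ((39+10)/10) = (10/49) · n^(49/10).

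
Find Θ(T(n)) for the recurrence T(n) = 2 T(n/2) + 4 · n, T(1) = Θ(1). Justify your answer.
T(n) = Θ(n log n)

log_2 2 = 1, and f(n) = 4 · n = Θ(n^(log_2 2)). This is Case 2 of the master theorem: T(n) = Θ(f(n) · log n) = Θ(n log n).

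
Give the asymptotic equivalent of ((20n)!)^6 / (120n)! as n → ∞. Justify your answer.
((20n)!)^6/(120n)! ~ ((2π·20n)^(5/2) / sqrt(6)) · 6^(−6·20n)  →  0

Write N = 20n. Stirling: N! ~ sqrt(2π N)(N/e)^N and (6N)! ~ sqrt(2π·6N)·(6N/e)^(6N).
  (N!)^6/(6N)! ~ (2π N)^(6/2) (N/e)^(6N) / [sqrt(2π·6N) (6N/e)^(6N)]
     = (2π N)^(6/2) / sqrt(2π·6N) · (N/(6N))^(6N)
     = (2π N)^((6−1)/2) / sqrt(6) · 6^(−6N).
Since 6^6 > 1, the factor 6^(−6N) decays exponentially, so the ratio → 0. Substituting N = 20n gives the stated form.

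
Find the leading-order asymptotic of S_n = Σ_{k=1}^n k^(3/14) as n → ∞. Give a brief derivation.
S_n ~ (14/17) · n^(17/14)

Integral comparison: Σ_{k=1}^n k^(3/14) = ∫_0^n x^(3/14) dx + O(n^(3/14)). The integral is n^(1 + 3/14) / (1 + 3/14) = n^((3+14)/14) / ((3+14)/14) = (14/17) · n^(17/14).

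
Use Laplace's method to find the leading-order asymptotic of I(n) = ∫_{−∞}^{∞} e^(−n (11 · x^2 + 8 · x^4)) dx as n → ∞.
I(n) ~ sqrt(π/(11n))

φ(x) = 11 · x^2 + 8 · x^4 has its unique global minimum at x* = 0 (since φ'(x) = 22x + 32x^3 = 0 only at x = 0 for real x with both coefficients positive, and φ → ∞ as |x| → ∞). At x* = 0, φ(0) = 0 and φ''(0) = 22. Laplace's method then gives
  I(n) ~ sqrt(2π / (n · φ''(0))) · e^(−n φ(0)) = sqrt(2π / (22n)) = sqrt(π/(11n)).
The 8 · x^4 term contributes only at subleading order (an O(1/n) relative correction).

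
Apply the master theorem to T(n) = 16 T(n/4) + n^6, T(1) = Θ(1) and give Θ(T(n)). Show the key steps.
T(n) = Θ(n^6)

log_4 16 ≈ 2.000. f(n) = n^6 dominates n^(log_4 16) since 6 > 2.000, and the regularity condition a·f(n/b) = 16·(n/4)^6 = (16/4096)·n^6 ≤ c·f(n) holds with c = 16/4096 ≈ 0.00391 < 1. So this is Case 3: T(n) = Θ(f(n)) = Θ(n^6).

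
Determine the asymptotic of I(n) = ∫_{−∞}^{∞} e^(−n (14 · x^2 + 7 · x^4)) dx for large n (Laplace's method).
I(n) ~ sqrt(π/(14n))

φ(x) = 14 · x^2 + 7 · x^4 has its unique global minimum at x* = 0 (since φ'(x) = 28x + 28x^3 = 0 only at x = 0 for real x with both coefficients positive, and φ → ∞ as |x| → ∞). At x* = 0, φ(0) = 0 and φ''(0) = 28. Laplace's method then gives
  I(n) ~ sqrt(2π / (n · φ''(0))) · e^(−n φ(0)) = sqrt(2π / (28n)) = sqrt(π/(14n)).
The 7 · x^4 term contributes only at subleading order (an O(1/n) relative correction).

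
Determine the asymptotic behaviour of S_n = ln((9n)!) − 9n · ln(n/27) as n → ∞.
S_n ~ 9n · (ln 243 − 1) + O(ln n)

Stirling: ln((9n)!) = 9n ln(9n) − 9n + O(ln n).
  S_n = 9n ln(9n) − 9n − 9n ln(n/27) + O(ln n)
      = 9n ln(9n) − 9n ln n + 9n ln 27 − 9n + O(ln n)
      = 9n ln 9 + 9n ln 27 − 9n + O(ln n)
      = 9n (ln 243 − 1) + O(ln n).
Numerically ln(243) − 1 ≈ 4.4931.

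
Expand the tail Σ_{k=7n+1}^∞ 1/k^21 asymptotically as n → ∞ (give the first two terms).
Σ_{k>7n} 1/k^21 = 1/(20 · (7n)^20) − 1/(2 · (7n)^21) + O(1/(7n)^22)

Compare to the integral: ∫_{7n}^∞ x^(−21) dx = [−x^(−20)/20]_{7n}^∞ = 1/((21−1)·(7n)^20). The Euler-Maclaurin correction adds −f(7n)/2 = −1/(2·(7n)^21). Euler-Maclaurin then gives
  Σ_{k>7n} 1/k^21 = ∫_{7n}^∞ dx/x^21 − 1/(2·(7n)^21) + O(1/(7n)^22).
(Equivalently this is ζ(21) − Σ_{k≤7n} 1/k^21.)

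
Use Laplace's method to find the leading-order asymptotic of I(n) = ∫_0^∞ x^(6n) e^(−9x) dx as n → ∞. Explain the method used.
I(n) ~ (sqrt(2π·6n) / 9) · (6n/(9e))^(6n)

Write the integrand as exp(6n ln x − 9x) and set f(x) = 6n ln x − 9x. Then f'(x) = 6n/x − 9 = 0 at x* = 6n/9, and f''(x*) = −6n/x*^2 = −9^2/(6n). Laplace's method (interior maximum) gives
  I(n) ~ e^(f(x*)) · sqrt(2π / |f''(x*)|)
        = exp(6n ln(6n/9) − 6n) · sqrt(2π · 6n / 9^2)
        = (6n/9)^(6n) e^(−6n) · sqrt(2π·6n) / 9
        = (sqrt(2π·6n) / 9) · (6n/(9e))^(6n).
This matches Γ(6n+1)/9^(6n+1) with Stirling applied to Γ.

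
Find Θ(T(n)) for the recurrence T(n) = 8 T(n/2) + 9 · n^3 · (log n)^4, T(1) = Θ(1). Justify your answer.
T(n) = Θ(n^3 · (log n)^5)

Here log_2 8 = 3 and f(n) = 9 · n^3 · (log n)^4 = Θ(n^(log_2 8) · (log n)^4). This is the extended Case 2 of the master theorem (f matches the critical exponent up to log factors), giving T(n) = Θ(n^(log_2 8) · (log n)^(4+1)) = Θ(n^3 · (log n)^5).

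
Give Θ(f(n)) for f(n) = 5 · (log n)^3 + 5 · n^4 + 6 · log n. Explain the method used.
f(n) ∈ Θ(n^4)

Compare the terms by growth order. For large n, n^a · (log n)^b dominates n^a' · (log n)^b' iff a > a', or (a = a' and b > b'). Ranking the 3 terms shows the dominant one is 5 · n^4. Hence f(n) ∈ Θ(n^4).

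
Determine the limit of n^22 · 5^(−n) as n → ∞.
lim = 0

Exponentials with base > 1 dominate every fixed polynomial: for any fixed c, n^c / 5^n → 0 as n → ∞ (e.g. by the ratio test, or by writing 5^n = e^(n ln 5) and noting e^(n ln 5) / n^c → ∞). Hence n^22 · 5^(−n) = n^22 / 5^n → 0.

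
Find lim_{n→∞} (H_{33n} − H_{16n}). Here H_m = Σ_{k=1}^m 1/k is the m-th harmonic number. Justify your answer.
lim = ln(33/16)

Euler-Maclaurin gives H_m = ln m + γ + 1/(2m) + O(1/m^2). The γ and O(1/m) terms cancel in the difference:
  H_{33n} − H_{16n} = ln(33n) − ln(16n) + O(1/n) = ln(33/16) + O(1/n).
Hence the limit is ln(33/16).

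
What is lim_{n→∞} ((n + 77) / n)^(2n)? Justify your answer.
lim = e^154

Rewrite as (1 + 77/n)^(2n). By the standard limit (1 + x/n)^n → e^x, we have (1 + 77/n)^n → e^77, and raising to the 2nd power gives e^154.
More precisely, ln[(1 + 77/n)^(2n)] = 2n · ln(1 + 77/n) = 2n · (77/n + O(1/n^2)) = 154 + O(1/n) → 154.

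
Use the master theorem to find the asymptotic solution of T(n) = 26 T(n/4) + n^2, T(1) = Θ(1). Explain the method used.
T(n) = Θ(n^(log_4 26))

Master theorem: compare f(n) = n^2 to n^(log_4 26) where log_4 26 ≈ 2.350. Since 2 < log_4 26, we have f(n) = O(n^(log_4 26 − ε)) for some ε > 0 — Case 1. Hence T(n) = Θ(n^(log_4 26)).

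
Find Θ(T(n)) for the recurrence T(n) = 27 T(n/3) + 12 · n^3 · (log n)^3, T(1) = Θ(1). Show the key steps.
T(n) = Θ(n^3 · (log n)^4)

Here log_3 27 = 3 and f(n) = 12 · n^3 · (log n)^3 = Θ(n^(log_3 27) · (log n)^3). This is the extended Case 2 of the master theorem (f matches the critical exponent up to log factors), giving T(n) = Θ(n^(log_3 27) · (log n)^(3+1)) = Θ(n^3 · (log n)^4).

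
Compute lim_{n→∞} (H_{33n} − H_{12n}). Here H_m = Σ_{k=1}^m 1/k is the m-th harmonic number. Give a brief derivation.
lim = ln(33/12) = ln(11/4)

Euler-Maclaurin gives H_m = ln m + γ + 1/(2m) + O(1/m^2). The γ and O(1/m) terms cancel in the difference:
  H_{33n} − H_{12n} = ln(33n) − ln(12n) + O(1/n) = ln(33/12) + O(1/n).
Hence the limit is ln(33/12) = ln(11/4).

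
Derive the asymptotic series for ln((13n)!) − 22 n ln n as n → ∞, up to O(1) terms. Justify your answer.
ln((13n)!) − 22 n ln n = −9 n ln n + 13(ln 13 − 1) n + (1/2) ln(2π·13n) + O(1/n)

Stirling: ln((13n)!) = 13n ln(13n) − 13n + (1/2) ln(2π·13n) + O(1/n).
Expand 13n ln(13n) = 13n (ln n + ln 13) = 13n ln n + 13n ln 13.
Subtract 22n ln n: leading term is (13 − 22) n ln n = −9 n ln n. The next term is 13n ln 13 − 13n = 13(ln 13 − 1) n. Then the (1/2) ln(2π·13n) correction.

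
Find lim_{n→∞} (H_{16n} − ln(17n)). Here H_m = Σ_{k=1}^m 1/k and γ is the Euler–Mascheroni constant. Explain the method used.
lim = ln(16/17) + γ

By Euler-Maclaurin, H_m = ln m + γ + O(1/m). So
  H_{16n} − ln(17n) = ln(16n) + γ − ln(17n) + O(1/n)
                       = ln(16/17) + γ + O(1/n).
Hence the limit is ln(16/17) + γ.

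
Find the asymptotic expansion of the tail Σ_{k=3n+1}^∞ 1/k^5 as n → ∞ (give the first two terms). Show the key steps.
Σ_{k>3n} 1/k^5 = 1/(4 · (3n)^4) − 1/(2 · (3n)^5) + O(1/(3n)^6)

Compare to the integral: ∫_{3n}^∞ x^(−5) dx = [−x^(−4)/4]_{3n}^∞ = 1/((5−1)·(3n)^4). The Euler-Maclaurin correction adds −f(3n)/2 = −1/(2·(3n)^5). Euler-Maclaurin then gives
  Σ_{k>3n} 1/k^5 = ∫_{3n}^∞ dx/x^5 − 1/(2·(3n)^5) + O(1/(3n)^6).
(Equivalently this is ζ(5) − Σ_{k≤3n} 1/k^5.)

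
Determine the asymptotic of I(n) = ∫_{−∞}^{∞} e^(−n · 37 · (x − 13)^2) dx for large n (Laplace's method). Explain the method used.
I(n) = sqrt(π/(37n))

Here φ(x) = 37 · (x − 13)^2 has its unique minimum at x* = 13 with φ(x*) = 0 and φ''(x*) = 74. Laplace's method gives
  I(n) ~ e^(−n φ(x*)) · sqrt(2π / (n · φ''(x*))) = sqrt(2π / (74n)) = sqrt(π/(37n)).
This is exact: substituting u = (x − 13)·sqrt(37n) gives I(n) = (1/sqrt(37n)) ∫_{−∞}^{∞} e^(−u^2) du = sqrt(π/(37n)).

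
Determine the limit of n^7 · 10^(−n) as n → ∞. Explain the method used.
lim = 0

Exponentials with base > 1 dominate every fixed polynomial: for any fixed c, n^c / 10^n → 0 as n → ∞ (e.g. by the ratio test, or by writing 10^n = e^(n ln 10) and noting e^(n ln 10) / n^c → ∞). Hence n^7 · 10^(−n) = n^7 / 10^n → 0.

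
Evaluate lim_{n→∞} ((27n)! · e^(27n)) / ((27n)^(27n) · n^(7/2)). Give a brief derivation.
lim = 0

Stirling: (27n)! ~ sqrt(2π·27n) · (27n/e)^(27n). Hence
  (27n)! · e^(27n) / (27n)^(27n) ~ sqrt(2π·27n).
Dividing by n^(7/2): sqrt(2π·27n) / n^(7/2) = sqrt(2π·27) · n^((1−7)/2), so the expression behaves like sqrt(2π·27) · n^((1−7)/2) → 0.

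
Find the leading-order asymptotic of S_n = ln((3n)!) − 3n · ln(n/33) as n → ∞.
S_n ~ 3n · (ln 99 − 1) + O(ln n)

Stirling: ln((3n)!) = 3n ln(3n) − 3n + O(ln n).
  S_n = 3n ln(3n) − 3n − 3n ln(n/33) + O(ln n)
      = 3n ln(3n) − 3n ln n + 3n ln 33 − 3n + O(ln n)
      = 3n ln 3 + 3n ln 33 − 3n + O(ln n)
      = 3n (ln 99 − 1) + O(ln n).
Numerically ln(99) − 1 ≈ 3.5951.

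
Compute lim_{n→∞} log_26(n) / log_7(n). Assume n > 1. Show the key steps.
lim = ln(7) / ln(26) = log_26(7)

Change of base: log_26(n) = ln n / ln 26 and log_7(n) = ln n / ln 7. The ratio is (ln n / ln 26) · (ln 7 / ln n) = ln 7 / ln 26, a constant independent of n. So the limit is ln 7 / ln 26 = log_26(7).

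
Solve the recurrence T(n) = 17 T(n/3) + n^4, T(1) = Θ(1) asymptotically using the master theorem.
T(n) = Θ(n^4)

log_3 17 ≈ 2.579. f(n) = n^4 dominates n^(log_3 17) since 4 > 2.579, and the regularity condition a·f(n/b) = 17·(n/3)^4 = (17/81)·n^4 ≤ c·f(n) holds with c = 17/81 ≈ 0.21 < 1. So this is Case 3: T(n) = Θ(f(n)) = Θ(n^4).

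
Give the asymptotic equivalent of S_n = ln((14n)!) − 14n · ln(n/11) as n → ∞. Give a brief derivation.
S_n ~ 14n · (ln 154 − 1) + O(ln n)

Stirling: ln((14n)!) = 14n ln(14n) − 14n + O(ln n).
  S_n = 14n ln(14n) − 14n − 14n ln(n/11) + O(ln n)
      = 14n ln(14n) − 14n ln n + 14n ln 11 − 14n + O(ln n)
      = 14n ln 14 + 14n ln 11 − 14n + O(ln n)
      = 14n (ln 154 − 1) + O(ln n).
Numerically ln(154) − 1 ≈ 4.0370.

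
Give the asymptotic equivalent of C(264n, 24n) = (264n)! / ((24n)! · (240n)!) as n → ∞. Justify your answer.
C(264n, 24n) ~ (285311670611/10000000000)^(24n) · sqrt(11/(20π·24n))

Write N = 24n. Apply Stirling to each factorial:
  (11N)! ~ sqrt(2π·11N) · (11N/e)^(11N),
  N! ~ sqrt(2π N) · (N/e)^N,
  (10N)! ~ sqrt(2π·10N) · (10N/e)^(10N).
The exponential factors combine to (11N)^(11N) / (N^N · (10N)^(10N)) = 11^(11N)/10^(10N) = (11^11/10^10)^N = (285311670611/10000000000)^N.
The square-root prefactors combine to sqrt(2π·11N) / (sqrt(2π N)·sqrt(2π·10N)) = sqrt(11 / (2π·10·N)) = sqrt(11/(20π·24n)).
Substituting N = 24n: C(264n, 24n) ~ (285311670611/10000000000)^(24n) · sqrt(11/(20π·24n)).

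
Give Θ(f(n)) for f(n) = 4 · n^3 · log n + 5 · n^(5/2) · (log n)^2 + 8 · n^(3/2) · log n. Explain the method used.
f(n) ∈ Θ(n^3 · log n)

Compare the terms by growth order. For large n, n^a · (log n)^b dominates n^a' · (log n)^b' iff a > a', or (a = a' and b > b'). Ranking the 3 terms shows the dominant one is 4 · n^3 · log n. Hence f(n) ∈ Θ(n^3 · log n).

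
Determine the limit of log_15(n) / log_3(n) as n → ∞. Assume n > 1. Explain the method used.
lim = ln(3) / ln(15) = log_15(3)

Change of base: log_15(n) = ln n / ln 15 and log_3(n) = ln n / ln 3. The ratio is (ln n / ln 15) · (ln 3 / ln n) = ln 3 / ln 15, a constant independent of n. So the limit is ln 3 / ln 15 = log_15(3).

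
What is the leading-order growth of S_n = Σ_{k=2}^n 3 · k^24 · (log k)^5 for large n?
S_n ~ 3 · n^25 · (log n)^5 / 25

By integral comparison, S_n = ∫_1^n 3 · x^24 · (log x)^5 dx + O(n^24 · (log n)^5). For the integral, the leading term of ∫_1^n x^24 (log x)^5 dx is n^25/25 · (log n)^5 (by repeated integration by parts; each step lowers the log-exponent and produces a relatively O(1/log n) correction). Hence S_n ~ 3 · n^25 · (log n)^5 / 25.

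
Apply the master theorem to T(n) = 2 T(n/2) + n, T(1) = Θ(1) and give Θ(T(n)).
T(n) = Θ(n log n)

log_2 2 = 1, and f(n) = n = Θ(n^(log_2 2)). This is Case 2 of the master theorem: T(n) = Θ(f(n) · log n) = Θ(n log n).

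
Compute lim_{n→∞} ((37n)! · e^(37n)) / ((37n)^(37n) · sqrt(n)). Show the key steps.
lim = sqrt(2π·37)

Stirling: (37n)! ~ sqrt(2π·37n) · (37n/e)^(37n). Hence
  (37n)! · e^(37n) / (37n)^(37n) ~ sqrt(2π·37n).
Dividing by sqrt(n): sqrt(2π·37n) / sqrt(n) = sqrt(2π·37) · n^((1−1)/2), so the limit is sqrt(2π·37).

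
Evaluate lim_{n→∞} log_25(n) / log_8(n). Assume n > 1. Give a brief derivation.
lim = ln(8) / ln(25) = log_25(8)

Change of base: log_25(n) = ln n / ln 25 and log_8(n) = ln n / ln 8. The ratio is (ln n / ln 25) · (ln 8 / ln n) = ln 8 / ln 25, a constant independent of n. So the limit is ln 8 / ln 25 = log_25(8).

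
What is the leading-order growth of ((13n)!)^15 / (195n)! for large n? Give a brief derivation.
((13n)!)^15/(195n)! ~ ((2π·13n)^(14/2) / sqrt(15)) · 15^(−15·13n)  →  0

Write N = 13n. Stirling: N! ~ sqrt(2π N)(N/e)^N and (15N)! ~ sqrt(2π·15N)·(15N/e)^(15N).
  (N!)^15/(15N)! ~ (2π N)^(15/2) (N/e)^(15N) / [sqrt(2π·15N) (15N/e)^(15N)]
     = (2π N)^(15/2) / sqrt(2π·15N) · (N/(15N))^(15N)
     = (2π N)^((15−1)/2) / sqrt(15) · 15^(−15N).
Since 15^15 > 1, the factor 15^(−15N) decays exponentially, so the ratio → 0. Substituting N = 13n gives the stated form.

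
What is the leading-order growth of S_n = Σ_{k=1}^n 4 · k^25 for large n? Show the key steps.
S_n ~ 2 · n^26 / 13

By integral comparison (Euler-Maclaurin), Σ_{k=1}^n 4 · k^25 = 4 · ∫_0^n x^25 dx + O(n^25) = 4 · n^26/26 = 2 · n^26 / 13 + O(n^25). (Equivalently, Faulhaber's formula gives the same leading term.)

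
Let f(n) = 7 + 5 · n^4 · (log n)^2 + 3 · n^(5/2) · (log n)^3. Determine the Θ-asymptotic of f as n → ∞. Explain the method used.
f(n) ∈ Θ(n^4 · (log n)^2)

Compare the terms by growth order. For large n, n^a · (log n)^b dominates n^a' · (log n)^b' iff a > a', or (a = a' and b > b'). Ranking the 3 terms shows the dominant one is 5 · n^4 · (log n)^2. Hence f(n) ∈ Θ(n^4 · (log n)^2).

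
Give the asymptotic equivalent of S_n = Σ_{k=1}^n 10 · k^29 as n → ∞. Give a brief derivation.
S_n ~ n^30 / 3

By integral comparison (Euler-Maclaurin), Σ_{k=1}^n 10 · k^29 = 10 · ∫_0^n x^29 dx + O(n^29) = 10 · n^30/30 = n^30 / 3 + O(n^29). (Equivalently, Faulhaber's formula gives the same leading term.)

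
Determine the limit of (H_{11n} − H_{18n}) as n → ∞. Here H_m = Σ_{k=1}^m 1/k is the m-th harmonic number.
lim = ln(11/18)

Euler-Maclaurin gives H_m = ln m + γ + 1/(2m) + O(1/m^2). The γ and O(1/m) terms cancel in the difference:
  H_{11n} − H_{18n} = ln(11n) − ln(18n) + O(1/n) = ln(11/18) + O(1/n).
Hence the limit is ln(11/18).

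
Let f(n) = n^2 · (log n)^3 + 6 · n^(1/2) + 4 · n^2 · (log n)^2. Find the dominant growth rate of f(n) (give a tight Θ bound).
f(n) ∈ Θ(n^2 · (log n)^3)

Compare the terms by growth order. For large n, n^a · (log n)^b dominates n^a' · (log n)^b' iff a > a', or (a = a' and b > b'). Ranking the 3 terms shows the dominant one is n^2 · (log n)^3. Hence f(n) ∈ Θ(n^2 · (log n)^3).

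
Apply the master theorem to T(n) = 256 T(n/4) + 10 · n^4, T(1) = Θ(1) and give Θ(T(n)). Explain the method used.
T(n) = Θ(n^4 log n)

log_4 256 = 4, and f(n) = 10 · n^4 = Θ(n^(log_4 256)). This is Case 2 of the master theorem: T(n) = Θ(f(n) · log n) = Θ(n^4 log n).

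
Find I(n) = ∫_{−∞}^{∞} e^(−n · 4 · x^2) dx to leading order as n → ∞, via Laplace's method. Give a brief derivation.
I(n) = sqrt(π/(4n))

Here φ(x) = 4 · x^2 has its unique minimum at x* = 0 with φ(x*) = 0 and φ''(x*) = 8. Laplace's method gives
  I(n) ~ e^(−n φ(x*)) · sqrt(2π / (n · φ''(x*))) = sqrt(2π / (8n)) = sqrt(π/(4n)).
This is exact: substituting u = (x − 0)·sqrt(4n) gives I(n) = (1/sqrt(4n)) ∫_{−∞}^{∞} e^(−u^2) du = sqrt(π/(4n)).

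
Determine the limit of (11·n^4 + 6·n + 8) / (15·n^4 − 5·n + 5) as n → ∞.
lim = 11/15

For large n the leading n^4 terms dominate both numerator and denominator. Dividing top and bottom by n^4, every other term tends to 0, leaving 11/15.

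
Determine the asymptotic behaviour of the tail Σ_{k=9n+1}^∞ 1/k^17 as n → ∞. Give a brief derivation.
Σ_{k>9n} 1/k^17 ~ 1/(16 · (9n)^16)

Compare to the integral: ∫_{9n}^∞ x^(−17) dx = [−x^(−16)/16]_{9n}^∞ = 1/((17−1)·(9n)^16). Euler-Maclaurin then gives
  Σ_{k>9n} 1/k^17 = ∫_{9n}^∞ dx/x^17 − 1/(2·(9n)^17) + O(1/(9n)^18).
(Equivalently this is ζ(17) − Σ_{k≤9n} 1/k^17.)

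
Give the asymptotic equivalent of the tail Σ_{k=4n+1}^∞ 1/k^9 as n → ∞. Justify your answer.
Σ_{k>4n} 1/k^9 ~ 1/(8 · (4n)^8)

Compare to the integral: ∫_{4n}^∞ x^(−9) dx = [−x^(−8)/8]_{4n}^∞ = 1/((9−1)·(4n)^8). Euler-Maclaurin then gives
  Σ_{k>4n} 1/k^9 = ∫_{4n}^∞ dx/x^9 − 1/(2·(4n)^9) + O(1/(4n)^10).
(Equivalently this is ζ(9) − Σ_{k≤4n} 1/k^9.)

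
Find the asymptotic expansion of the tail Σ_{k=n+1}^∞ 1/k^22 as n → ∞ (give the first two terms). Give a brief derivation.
Σ_{k>n} 1/k^22 = 1/(21 · n^21) − 1/(2 · n^22) + O(1/n^23)

Compare to the integral: ∫_{n}^∞ x^(−22) dx = [−x^(−21)/21]_{n}^∞ = 1/((22−1)·n^21). The Euler-Maclaurin correction adds −f(n)/2 = −1/(2·n^22). Euler-Maclaurin then gives
  Σ_{k>n} 1/k^22 = ∫_{n}^∞ dx/x^22 − 1/(2·n^22) + O(1/n^23).
(Equivalently this is ζ(22) − Σ_{k≤n} 1/k^22.)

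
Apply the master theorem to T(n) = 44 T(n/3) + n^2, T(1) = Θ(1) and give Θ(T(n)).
T(n) = Θ(n^(log_3 44))

Master theorem: compare f(n) = n^2 to n^(log_3 44) where log_3 44 ≈ 3.445. Since 2 < log_3 44, we have f(n) = O(n^(log_3 44 − ε)) for some ε > 0 — Case 1. Hence T(n) = Θ(n^(log_3 44)).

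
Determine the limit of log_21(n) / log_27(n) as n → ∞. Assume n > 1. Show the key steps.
lim = ln(27) / ln(21) = log_21(27)

Change of base: log_21(n) = ln n / ln 21 and log_27(n) = ln n / ln 27. The ratio is (ln n / ln 21) · (ln 27 / ln n) = ln 27 / ln 21, a constant independent of n. So the limit is ln 27 / ln 21 = log_21(27).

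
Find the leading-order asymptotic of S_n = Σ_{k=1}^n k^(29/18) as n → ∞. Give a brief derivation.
S_n ~ (18/47) · n^(47/18)

Integral comparison: Σ_{k=1}^n k^(29/18) = ∫_0^n x^(29/18) dx + O(n^(29/18)). The integral is n^(1 + 29/18) / (1 + 29/18) = n^((29+18)/18) / ((29+18)/18) = (18/47) · n^(47/18).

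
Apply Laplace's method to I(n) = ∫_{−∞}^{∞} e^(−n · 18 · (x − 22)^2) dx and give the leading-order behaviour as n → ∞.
I(n) = sqrt(π/(18n))

Here φ(x) = 18 · (x − 22)^2 has its unique minimum at x* = 22 with φ(x*) = 0 and φ''(x*) = 36. Laplace's method gives
  I(n) ~ e^(−n φ(x*)) · sqrt(2π / (n · φ''(x*))) = sqrt(2π / (36n)) = sqrt(π/(18n)).
This is exact: substituting u = (x − 22)·sqrt(18n) gives I(n) = (1/sqrt(18n)) ∫_{−∞}^{∞} e^(−u^2) du = sqrt(π/(18n)).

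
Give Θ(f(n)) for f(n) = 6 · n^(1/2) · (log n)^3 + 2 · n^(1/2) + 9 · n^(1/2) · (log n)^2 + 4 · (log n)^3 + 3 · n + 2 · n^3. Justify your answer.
f(n) ∈ Θ(n^3)

Compare the terms by growth order. For large n, n^a · (log n)^b dominates n^a' · (log n)^b' iff a > a', or (a = a' and b > b'). Ranking the 6 terms shows the dominant one is 2 · n^3. Hence f(n) ∈ Θ(n^3).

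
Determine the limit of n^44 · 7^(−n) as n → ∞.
lim = 0

Exponentials with base > 1 dominate every fixed polynomial: for any fixed c, n^c / 7^n → 0 as n → ∞ (e.g. by the ratio test, or by writing 7^n = e^(n ln 7) and noting e^(n ln 7) / n^c → ∞). Hence n^44 · 7^(−n) = n^44 / 7^n → 0.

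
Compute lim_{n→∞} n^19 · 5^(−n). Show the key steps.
lim = 0

Exponentials with base > 1 dominate every fixed polynomial: for any fixed c, n^c / 5^n → 0 as n → ∞ (e.g. by the ratio test, or by writing 5^n = e^(n ln 5) and noting e^(n ln 5) / n^c → ∞). Hence n^19 · 5^(−n) = n^19 / 5^n → 0.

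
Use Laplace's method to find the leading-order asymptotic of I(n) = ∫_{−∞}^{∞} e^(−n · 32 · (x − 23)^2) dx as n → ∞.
I(n) = sqrt(π/(32n))

Here φ(x) = 32 · (x − 23)^2 has its unique minimum at x* = 23 with φ(x*) = 0 and φ''(x*) = 64. Laplace's method gives
  I(n) ~ e^(−n φ(x*)) · sqrt(2π / (n · φ''(x*))) = sqrt(2π / (64n)) = sqrt(π/(32n)).
This is exact: substituting u = (x − 23)·sqrt(32n) gives I(n) = (1/sqrt(32n)) ∫_{−∞}^{∞} e^(−u^2) du = sqrt(π/(32n)).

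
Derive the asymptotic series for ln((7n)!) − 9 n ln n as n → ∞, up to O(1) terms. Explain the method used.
ln((7n)!) − 9 n ln n = −2 n ln n + 7(ln 7 − 1) n + (1/2) ln(2π·7n) + O(1/n)

Stirling: ln((7n)!) = 7n ln(7n) − 7n + (1/2) ln(2π·7n) + O(1/n).
Expand 7n ln(7n) = 7n (ln n + ln 7) = 7n ln n + 7n ln 7.
Subtract 9n ln n: leading term is (7 − 9) n ln n = −2 n ln n. The next term is 7n ln 7 − 7n = 7(ln 7 − 1) n. Then the (1/2) ln(2π·7n) correction.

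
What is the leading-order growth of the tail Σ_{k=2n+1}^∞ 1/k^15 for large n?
Σ_{k>2n} 1/k^15 ~ 1/(14 · (2n)^14)

Compare to the integral: ∫_{2n}^∞ x^(−15) dx = [−x^(−14)/14]_{2n}^∞ = 1/((15−1)·(2n)^14). Euler-Maclaurin then gives
  Σ_{k>2n} 1/k^15 = ∫_{2n}^∞ dx/x^15 − 1/(2·(2n)^15) + O(1/(2n)^16).
(Equivalently this is ζ(15) − Σ_{k≤2n} 1/k^15.)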